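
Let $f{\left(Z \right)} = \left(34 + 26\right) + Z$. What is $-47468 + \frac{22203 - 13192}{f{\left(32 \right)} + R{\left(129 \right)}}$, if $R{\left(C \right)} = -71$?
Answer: $- \frac{987817}{21} \approx -47039.0$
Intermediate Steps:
$f{\left(Z \right)} = 60 + Z$
$-47468 + \frac{22203 - 13192}{f{\left(32 \right)} + R{\left(129 \right)}} = -47468 + \frac{22203 - 13192}{\left(60 + 32\right) - 71} = -47468 + \frac{9011}{92 - 71} = -47468 + \frac{9011}{21} = - \frac{987817}{21}$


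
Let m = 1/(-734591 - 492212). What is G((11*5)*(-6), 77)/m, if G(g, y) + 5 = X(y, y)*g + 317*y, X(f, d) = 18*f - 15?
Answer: 525103580878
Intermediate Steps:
X(f, d) = -15 + 18*f
G(g, y) = -5 + 317*y + g*(-15 + 18*y) (G(g, y) = -5 + ((-15 + 18*y)*g + 317*y) = -5 + (g*(-15 + 18*y) + 317*y) = -5 + (317*y + g*(-15 + 18*y)) = -5 + 317*y + g*(-15 + 18*y))
m = -1/1226803 (m = 1/(-1226803) = -1/1226803 ≈ -8.1513e-7)
G((11*5)*(-6), 77)/m = (-5 + 317*77 + 3*((11*5)*(-6))*(-5 + 6*77))/(-1/1226803) = (-5 + 24409 + 3*(55*(-6))*(-5 + 462))*(-1226803) = (-5 + 24409 + 3*(-330)*457)*(-1226803) = (-5 + 24409 - 452430)*(-1226803) = -428026*(-1226803) = 525103580878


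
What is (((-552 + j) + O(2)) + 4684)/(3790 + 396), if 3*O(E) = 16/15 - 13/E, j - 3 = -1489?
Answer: 237977/376740 ≈ 0.63167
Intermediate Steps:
j = -1486 (j = 3 - 1489 = -1486)
O(E) = 16/45 - 13/(3*E) (O(E) = (16/15 - 13/E)/3 = 16/45 - 13/(3*E))
(((-552 + j) + O(2)) + 4684)/(3790 + 396) = (((-552 - 1486) + (1/45)*(-195 + 16*2)/2) + 4684)/(3790 + 396) = ((-2038 + (1/45)*(1/2)*(-195 + 32)) + 4684)/4186 = ((-2038 + (1/45)*(1/2)*(-163)) + 4684)*(1/4186) = ((-2038 - 163/90) + 4684)*(1/4186) = (-183583/90 + 4684)*(1/4186) = (237977/90)*(1/4186) = 237977/376740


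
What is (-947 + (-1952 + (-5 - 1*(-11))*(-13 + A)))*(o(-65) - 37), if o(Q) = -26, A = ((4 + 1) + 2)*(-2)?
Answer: 192843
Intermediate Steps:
A = -14 (A = (5 + 2)*(-2) = 7*(-2) = -14)
(-947 + (-1952 + (-5 - 1*(-11))*(-13 + A)))*(o(-65) - 37) = (-947 + (-1952 + (-5 - 1*(-11))*(-13 - 14)))*(-26 - 37) = (-947 + (-1952 + (-5 + 11)*(-27)))*(-63) = (-947 + (-1952 + 6*(-27)))*(-63) = (-947 + (-1952 - 162))*(-63) = (-947 - 2114)*(-63) = -3061*(-63) = 192843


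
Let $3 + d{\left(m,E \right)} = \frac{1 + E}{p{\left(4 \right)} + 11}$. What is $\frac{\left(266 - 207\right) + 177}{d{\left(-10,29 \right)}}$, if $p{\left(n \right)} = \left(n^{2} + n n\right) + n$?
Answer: $- \frac{11092}{111} \approx -99.928$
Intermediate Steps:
$p{\left(n \right)} = n + 2 n^{2}$ ($p{\left(n \right)} = \left(n^{2} + n^{2}\right) + n = 2 n^{2} + n = n + 2 n^{2}$)
$d{\left(m,E \right)} = - \frac{140}{47} + \frac{E}{47}$ ($d{\left(m,E \right)} = -3 + \frac{1 + E}{4 \left(1 + 2 \cdot 4\right) + 11} = -3 + \frac{1 + E}{4 \left(1 + 8\right) + 11} = -3 + \frac{1 + E}{4 \cdot 9 + 11} = -3 + \frac{1 + E}{36 + 11} = -3 + \frac{1 + E}{47} = -3 + \left(1 + E\right) \frac{1}{47} = -3 + \left(\frac{1}{47} + \frac{E}{47}\right) = - \frac{140}{47} + \frac{E}{47}$)
$\frac{\left(266 - 207\right) + 177}{d{\left(-10,29 \right)}} = \frac{\left(266 - 207\right) + 177}{- \frac{140}{47} + \frac{1}{47} \cdot 29} = \frac{59 + 177}{- \frac{140}{47} + \frac{29}{47}} = \frac{236}{- \frac{111}{47}} = 236 \left(- \frac{47}{111}\right) = - \frac{11092}{111}$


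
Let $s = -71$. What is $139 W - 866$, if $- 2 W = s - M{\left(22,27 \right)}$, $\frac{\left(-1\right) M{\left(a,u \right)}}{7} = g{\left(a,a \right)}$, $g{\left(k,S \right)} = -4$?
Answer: $\frac{12029}{2} \approx 6014.5$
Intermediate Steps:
$M{\left(a,u \right)} = 28$ ($M{\left(a,u \right)} = \left(-7\right) \left(-4\right) = 28$)
$W = \frac{99}{2}$ ($W = - \frac{-71 - 28}{2} = \left(- \frac{1}{2}\right) \left(-99\right) = \frac{99}{2} \approx 49.5$)
$139 W - 866 = 139 \cdot \frac{99}{2} - 866 = \frac{13761}{2} - 866 = \frac{12029}{2}$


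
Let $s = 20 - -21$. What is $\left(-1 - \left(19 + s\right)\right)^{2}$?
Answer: $3721$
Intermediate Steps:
$s = 41$ ($s = 20 + 21 = 41$)
$\left(-1 - \left(19 + s\right)\right)^{2} = \left(-1 - 60\right)^{2} = \left(-61\right)^{2} = 3721$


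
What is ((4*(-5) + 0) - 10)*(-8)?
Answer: 240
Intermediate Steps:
((4*(-5) + 0) - 10)*(-8) = ((-20 + 0) - 10)*(-8) = (-20 - 10)*(-8) = -30*(-8) = 240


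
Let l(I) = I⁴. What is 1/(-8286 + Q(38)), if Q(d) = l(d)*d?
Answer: 1/79226882 ≈ 1.2622e-8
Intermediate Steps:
Q(d) = d⁵ (Q(d) = d⁴*d = d⁵)
1/(-8286 + Q(38)) = 1/(-8286 + 38⁵) = 1/(-8286 + 79235168) = 1/79226882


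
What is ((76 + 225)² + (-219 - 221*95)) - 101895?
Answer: -32508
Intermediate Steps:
((76 + 225)² + (-219 - 221*95)) - 101895 = (301² + (-219 - 20995)) - 101895 = (90601 - 21214) - 101895 = 69387 - 101895 = -32508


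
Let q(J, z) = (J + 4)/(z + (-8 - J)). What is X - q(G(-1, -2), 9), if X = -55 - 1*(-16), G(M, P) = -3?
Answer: -157/4 ≈ -39.250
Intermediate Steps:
q(J, z) = (4 + J)/(-8 + z - J)
X = -39 (X = -55 + 16 = -39)
X - q(G(-1, -2), 9) = -39 - (4 - 3)/(-8 + 9 - 1*(-3)) = -39 - 1/(-8 + 9 + 3) = -39 - 1/4 = -157/4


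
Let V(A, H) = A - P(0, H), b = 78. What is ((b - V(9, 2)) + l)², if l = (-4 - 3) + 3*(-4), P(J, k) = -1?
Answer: 2401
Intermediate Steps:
V(A, H) = 1 + A (V(A, H) = A - 1*(-1) = A + 1 = 1 + A)
l = -19 (l = -7 - 12 = -19)
((b - V(9, 2)) + l)² = ((78 - (1 + 9)) - 19)² = ((78 - 1*10) - 19)² = ((78 - 10) - 19)² = (68 - 19)² = 49² = 2401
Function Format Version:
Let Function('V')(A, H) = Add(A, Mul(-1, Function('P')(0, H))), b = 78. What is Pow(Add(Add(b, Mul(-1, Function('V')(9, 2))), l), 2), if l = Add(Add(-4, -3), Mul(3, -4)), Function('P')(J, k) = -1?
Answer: 2401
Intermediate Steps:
Function('V')(A, H) = Add(1, A) (Function('V')(A, H) = Add(A, Mul(-1, -1)) = Add(A, 1) = Add(1, A))
l = -19 (l = Add(-7, -12) = -19)
Pow(Add(Add(b, Mul(-1, Function('V')(9, 2))), l), 2) = Pow(Add(Add(78, Mul(-1, Add(1, 9))), -19), 2) = Pow(Add(Add(78, Mul(-1, 10)), -19), 2) = Pow(Add(Add(78, -10), -19), 2) = Pow(Add(68, -19), 2) = Pow(49, 2) = 2401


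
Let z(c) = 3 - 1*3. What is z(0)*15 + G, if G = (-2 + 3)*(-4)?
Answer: -4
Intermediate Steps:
z(c) = 0 (z(c) = 3 - 3 = 0)
G = -4 (G = 1*(-4) = -4)
z(0)*15 + G = 0*15 - 4 = 0 - 4 = -4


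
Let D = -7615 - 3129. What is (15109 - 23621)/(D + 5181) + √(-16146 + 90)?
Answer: 8512/5563 + 6*I*√446 ≈ 1.5301 + 126.71*I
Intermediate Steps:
D = -10744
(15109 - 23621)/(D + 5181) + √(-16146 + 90) = (15109 - 23621)/(-10744 + 5181) + √(-16146 + 90) = -8512/(-5563) + √(-16056) = -8512*(-1/5563) + 6*I*√446 = 8512/5563 + 6*I*√446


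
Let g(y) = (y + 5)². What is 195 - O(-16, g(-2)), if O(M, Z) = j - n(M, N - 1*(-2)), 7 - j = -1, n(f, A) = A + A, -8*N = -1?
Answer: 765/4 ≈ 191.25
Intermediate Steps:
N = ⅛ (N = -⅛*(-1) = ⅛ ≈ 0.12500)
g(y) = (5 + y)²
n(f, A) = 2*A
j = 8 (j = 7 - 1*(-1) = 7 + 1 = 8)
O(M, Z) = 15/4 (O(M, Z) = 8 - 2*(⅛ - 1*(-2)) = 8 - 2*(⅛ + 2) = 8 - 2*17/8 = 8 - 1*17/4 = 8 - 17/4 = 15/4)
195 - O(-16, g(-2)) = 195 - 1*15/4 = 195 - 15/4 = 765/4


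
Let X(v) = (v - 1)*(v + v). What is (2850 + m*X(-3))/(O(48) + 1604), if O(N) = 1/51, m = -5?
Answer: 27846/16361 ≈ 1.7020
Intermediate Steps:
X(v) = 2*v*(-1 + v) (X(v) = (-1 + v)*(2*v) = 2*v*(-1 + v))
O(N) = 1/51
(2850 + m*X(-3))/(O(48) + 1604) = (2850 - 10*(-3)*(-1 - 3))/(1/51 + 1604) = (2850 - 10*(-3)*(-4))/(81805/51) = (2850 - 5*24)*(51/81805) = (2850 - 120)*(51/81805) = 2730*(51/81805) = 27846/16361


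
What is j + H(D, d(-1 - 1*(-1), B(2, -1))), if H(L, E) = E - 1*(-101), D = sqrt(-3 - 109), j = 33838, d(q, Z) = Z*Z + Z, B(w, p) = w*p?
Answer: 33941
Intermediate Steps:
B(w, p) = p*w
d(q, Z) = Z + Z**2 (d(q, Z) = Z**2 + Z = Z + Z**2)
D = 4*I*sqrt(7) (D = sqrt(-112) = 4*I*sqrt(7) ≈ 10.583*I)
H(L, E) = 101 + E (H(L, E) = E + 101 = 101 + E)
j + H(D, d(-1 - 1*(-1), B(2, -1))) = 33838 + (101 + (-1*2)*(1 - 1*2)) = 33838 + (101 - 2*(1 - 2)) = 33838 + (101 - 2*(-1)) = 33838 + (101 + 2) = 33838 + 103 = 33941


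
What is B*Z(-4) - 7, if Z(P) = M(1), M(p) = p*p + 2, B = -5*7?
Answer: -112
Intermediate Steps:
B = -35
M(p) = 2 + p² (M(p) = p² + 2 = 2 + p²)
Z(P) = 3 (Z(P) = 2 + 1² = 2 + 1 = 3)
B*Z(-4) - 7 = -35*3 - 7 = -105 - 7 = -112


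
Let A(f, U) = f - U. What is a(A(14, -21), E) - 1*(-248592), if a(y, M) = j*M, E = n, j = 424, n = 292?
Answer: 372400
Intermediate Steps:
E = 292
a(y, M) = 424*M
a(A(14, -21), E) - 1*(-248592) = 424*292 - 1*(-248592) = 123808 + 248592 = 372400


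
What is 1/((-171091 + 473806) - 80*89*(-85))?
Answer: 1/907915 ≈ 1.1014e-6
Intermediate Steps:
1/((-171091 + 473806) - 80*89*(-85)) = 1/(302715 - 7120*(-85)) = 1/(302715 + 605200) = 1/907915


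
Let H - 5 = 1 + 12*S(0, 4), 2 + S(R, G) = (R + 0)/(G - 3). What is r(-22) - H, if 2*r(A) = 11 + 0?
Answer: 47/2 ≈ 23.500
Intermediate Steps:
S(R, G) = -2 + R/(-3 + G) (S(R, G) = -2 + (R + 0)/(G - 3) = -2 + R/(-3 + G))
r(A) = 11/2 (r(A) = (11 + 0)/2 = (½)*11 = 11/2)
H = -18 (H = 5 + (1 + 12*((6 + 0 - 2*4)/(-3 + 4))) = 5 + (1 + 12*((6 + 0 - 8)/1)) = 5 + (1 + 12*(1*(-2))) = 5 + (1 + 12*(-2)) = 5 + (1 - 24) = 5 - 23 = -18)
r(-22) - H = 11/2 - 1*(-18) = 11/2 + 18 = 47/2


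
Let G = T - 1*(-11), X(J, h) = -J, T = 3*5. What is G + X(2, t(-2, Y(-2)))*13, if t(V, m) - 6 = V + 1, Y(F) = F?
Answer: 0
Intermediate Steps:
t(V, m) = 7 + V (t(V, m) = 6 + (V + 1) = 6 + (1 + V) = 7 + V)
T = 15
G = 26 (G = 15 - 1*(-11) = 15 + 11 = 26)
G + X(2, t(-2, Y(-2)))*13 = 26 - 1*2*13 = 26 - 2*13 = 26 - 26 = 0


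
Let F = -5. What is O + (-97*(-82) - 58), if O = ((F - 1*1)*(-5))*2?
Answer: 7956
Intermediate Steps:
O = 60 (O = ((-5 - 1*1)*(-5))*2 = ((-5 - 1)*(-5))*2 = -6*(-5)*2 = 30*2 = 60)
O + (-97*(-82) - 58) = 60 + (-97*(-82) - 58) = 60 + (7954 - 58) = 60 + 7896 = 7956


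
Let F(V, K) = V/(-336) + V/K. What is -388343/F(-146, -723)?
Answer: -15723231384/25769 ≈ -6.1016e+5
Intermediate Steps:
F(V, K) = -V/336 + V/K (F(V, K) = V*(-1/336) + V/K = -V/336 + V/K)
-388343/F(-146, -723) = -388343/(-1/336*(-146) - 146/(-723)) = -388343/(73/168 - 146*(-1/723)) = -388343/(73/168 + 146/723) = -388343/25769/40488 = -388343*40488/25769 = -15723231384/25769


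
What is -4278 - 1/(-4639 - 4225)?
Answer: -37920191/8864 ≈ -4278.0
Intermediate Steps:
-4278 - 1/(-4639 - 4225) = -4278 - 1/(-8864) = -4278 - 1*(-1/8864) = -4278 + 1/8864 = -37920191/8864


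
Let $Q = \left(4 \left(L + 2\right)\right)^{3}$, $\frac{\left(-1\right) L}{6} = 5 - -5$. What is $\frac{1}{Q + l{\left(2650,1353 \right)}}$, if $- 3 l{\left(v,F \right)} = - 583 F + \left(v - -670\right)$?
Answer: $- \frac{3}{36676025} \approx -8.1797 \cdot 10^{-8}$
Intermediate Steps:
$l{\left(v,F \right)} = - \frac{670}{3} - \frac{v}{3} + \frac{583 F}{3}$ ($l{\left(v,F \right)} = - \frac{- 583 F + \left(v - -670\right)}{3} = - \frac{- 583 F + \left(v + 670\right)}{3} = - \frac{- 583 F + \left(670 + v\right)}{3} = - \frac{670 + v - 583 F}{3} = - \frac{670}{3} - \frac{v}{3} + \frac{583 F}{3}$)
$L = -60$ ($L = - 6 \left(5 - -5\right) = - 6 \left(5 + 5\right) = \left(-6\right) 10 = -60$)
$Q = -12487168$ ($Q = \left(4 \left(-60 + 2\right)\right)^{3} = \left(4 \left(-58\right)\right)^{3} = \left(-232\right)^{3} = -12487168$)
$\frac{1}{Q + l{\left(2650,1353 \right)}} = \frac{1}{-12487168 - - \frac{785479}{3}} = \frac{1}{-12487168 + \frac{785479}{3}} = \frac{1}{- \frac{36676025}{3}} = - \frac{3}{36676025}$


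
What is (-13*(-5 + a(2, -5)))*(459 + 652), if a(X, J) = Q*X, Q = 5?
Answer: -72215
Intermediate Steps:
a(X, J) = 5*X
(-13*(-5 + a(2, -5)))*(459 + 652) = (-13*(-5 + 5*2))*(459 + 652) = -13*(-5 + 10)*1111 = -13*5*1111 = -65*1111 = -72215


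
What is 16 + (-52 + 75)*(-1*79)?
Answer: -1801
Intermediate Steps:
16 + (-52 + 75)*(-1*79) = 16 + 23*(-79) = 16 - 1817 = -1801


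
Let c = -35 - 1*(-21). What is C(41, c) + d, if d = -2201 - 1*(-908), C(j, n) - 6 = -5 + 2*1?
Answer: -1290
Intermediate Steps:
c = -14 (c = -35 + 21 = -14)
C(j, n) = 3 (C(j, n) = 6 + (-5 + 2*1) = 6 + (-5 + 2) = 6 - 3 = 3)
d = -1293 (d = -2201 + 908 = -1293)
C(41, c) + d = 3 - 1293 = -1290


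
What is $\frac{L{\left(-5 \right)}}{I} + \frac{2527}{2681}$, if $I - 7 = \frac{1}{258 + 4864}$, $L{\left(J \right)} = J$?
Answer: $\frac{627005}{2746493} \approx 0.22829$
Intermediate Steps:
$I = \frac{35855}{5122}$ ($I = 7 + \frac{1}{258 + 4864} = 7 + \frac{1}{5122} = \frac{35855}{5122} \approx 7.0002$)
$\frac{L{\left(-5 \right)}}{I} + \frac{2527}{2681} = - \frac{5}{\frac{35855}{5122}} + \frac{2527}{2681} = \left(-5\right) \frac{5122}{35855} + 2527 \cdot \frac{1}{2681} = - \frac{5122}{7171} + \frac{361}{383} = \frac{627005}{2746493}$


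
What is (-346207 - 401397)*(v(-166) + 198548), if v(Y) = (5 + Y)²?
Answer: -167813922276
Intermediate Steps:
(-346207 - 401397)*(v(-166) + 198548) = (-346207 - 401397)*((5 - 166)² + 198548) = -747604*((-161)² + 198548) = -747604*(25921 + 198548) = -747604*224469 = -167813922276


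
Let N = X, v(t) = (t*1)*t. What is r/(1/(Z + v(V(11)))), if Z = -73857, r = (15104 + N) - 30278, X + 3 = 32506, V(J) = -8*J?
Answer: -1145672177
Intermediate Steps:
X = 32503 (X = -3 + 32506 = 32503)
v(t) = t**2 (v(t) = t*t = t**2)
N = 32503
r = 17329 (r = (15104 + 32503) - 30278 = 47607 - 30278 = 17329)
r/(1/(Z + v(V(11)))) = 17329/(1/(-73857 + (-8*11)**2)) = 17329/(1/(-73857 + (-88)**2)) = 17329/(1/(-73857 + 7744)) = 17329/(1/(-66113)) = 17329/(-1/66113) = 17329*(-66113) = -1145672177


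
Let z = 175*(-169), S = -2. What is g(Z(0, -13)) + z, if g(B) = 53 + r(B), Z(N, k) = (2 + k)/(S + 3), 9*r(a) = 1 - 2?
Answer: -265699/9 ≈ -29522.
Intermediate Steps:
r(a) = -1/9 (r(a) = (1 - 2)/9 = (1/9)*(-1) = -1/9)
z = -29575
Z(N, k) = 2 + k (Z(N, k) = (2 + k)/(-2 + 3) = (2 + k)/1 = (2 + k)*1 = 2 + k)
g(B) = 476/9 (g(B) = 53 - 1/9 = 476/9)
g(Z(0, -13)) + z = 476/9 - 29575 = -265699/9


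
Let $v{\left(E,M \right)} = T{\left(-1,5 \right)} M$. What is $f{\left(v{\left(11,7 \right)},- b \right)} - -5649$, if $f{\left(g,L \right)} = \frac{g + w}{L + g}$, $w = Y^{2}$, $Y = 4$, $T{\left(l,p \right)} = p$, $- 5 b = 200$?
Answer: $\frac{141242}{25} \approx 5649.7$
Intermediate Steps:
$b = -40$ ($b = \left(- \frac{1}{5}\right) 200 = -40$)
$v{\left(E,M \right)} = 5 M$
$w = 16$ ($w = 4^{2} = 16$)
$f{\left(g,L \right)} = \frac{16 + g}{L + g}$ ($f{\left(g,L \right)} = \frac{g + 16}{L + g} = \frac{16 + g}{L + g}$)
$f{\left(v{\left(11,7 \right)},- b \right)} - -5649 = \frac{16 + 5 \cdot 7}{\left(-1\right) \left(-40\right) + 5 \cdot 7} - -5649 = \frac{16 + 35}{40 + 35} + 5649 = \frac{1}{75} \cdot 51 + 5649 = \frac{17}{25} + 5649 = \frac{141242}{25}$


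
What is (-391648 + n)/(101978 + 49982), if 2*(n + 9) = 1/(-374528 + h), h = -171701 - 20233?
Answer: -443717615069/172159131040 ≈ -2.5774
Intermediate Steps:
h = -191934
n = -10196317/1132924 (n = -9 + 1/(2*(-374528 - 191934)) = -9 + (½)/(-566462) = -9 + (½)*(-1/566462) = -9 - 1/1132924 = -10196317/1132924 ≈ -9.0000)
(-391648 + n)/(101978 + 49982) = (-391648 - 10196317/1132924)/(101978 + 49982) = -443717615069/1132924/151960 = -443717615069/1132924*1/151960 = -443717615069/172159131040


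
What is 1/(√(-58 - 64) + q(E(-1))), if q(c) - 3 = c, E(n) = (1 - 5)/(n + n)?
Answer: 5/147 - I*√122/147 ≈ 0.034014 - 0.075139*I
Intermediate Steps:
E(n) = -2/n (E(n) = -4*1/(2*n) = -2/n)
q(c) = 3 + c
1/(√(-58 - 64) + q(E(-1))) = 1/(√(-58 - 64) + (3 - 2/(-1))) = 1/(√(-122) + (3 - 2*(-1))) = 1/(I*√122 + (3 + 2)) = 1/(I*√122 + 5) = 1/(5 + I*√122)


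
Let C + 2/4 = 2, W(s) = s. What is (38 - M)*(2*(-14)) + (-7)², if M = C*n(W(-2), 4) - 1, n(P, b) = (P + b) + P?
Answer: -1043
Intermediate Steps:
n(P, b) = b + 2*P
C = 3/2 (C = -½ + 2 = 3/2 ≈ 1.5000)
M = -1 (M = 3*(4 + 2*(-2))/2 - 1 = 3*(4 - 4)/2 - 1 = (3/2)*0 - 1 = 0 - 1 = -1)
(38 - M)*(2*(-14)) + (-7)² = (38 - 1*(-1))*(2*(-14)) + (-7)² = (38 + 1)*(-28) + 49 = 39*(-28) + 49 = -1092 + 49 = -1043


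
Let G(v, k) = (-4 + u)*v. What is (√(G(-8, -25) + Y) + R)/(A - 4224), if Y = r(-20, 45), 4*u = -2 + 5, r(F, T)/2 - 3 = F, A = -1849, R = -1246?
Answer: 1246/6073 - 2*I*√2/6073 ≈ 0.20517 - 0.00046574*I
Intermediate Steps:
r(F, T) = 6 + 2*F
u = ¾ (u = (-2 + 5)/4 = (¼)*3 = ¾ ≈ 0.75000)
Y = -34 (Y = 6 + 2*(-20) = 6 - 40 = -34)
G(v, k) = -13*v/4 (G(v, k) = (-4 + ¾)*v = -13*v/4)
(√(G(-8, -25) + Y) + R)/(A - 4224) = (√(-13/4*(-8) - 34) - 1246)/(-1849 - 4224) = (√(26 - 34) - 1246)/(-6073) = (√(-8) - 1246)*(-1/6073) = (2*I*√2 - 1246)*(-1/6073) = (-1246 + 2*I*√2)*(-1/6073) = 1246/6073 - 2*I*√2/6073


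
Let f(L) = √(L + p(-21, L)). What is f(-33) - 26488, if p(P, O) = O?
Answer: -26488 + I*√66 ≈ -26488.0 + 8.124*I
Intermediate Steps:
f(L) = √2*√L (f(L) = √(L + L) = √(2*L) = √2*√L)
f(-33) - 26488 = √2*√(-33) - 26488 = √2*(I*√33) - 26488 = I*√66 - 26488 = -26488 + I*√66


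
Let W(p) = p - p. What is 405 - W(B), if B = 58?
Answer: 405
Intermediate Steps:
W(p) = 0
405 - W(B) = 405 - 1*0 = 405 + 0 = 405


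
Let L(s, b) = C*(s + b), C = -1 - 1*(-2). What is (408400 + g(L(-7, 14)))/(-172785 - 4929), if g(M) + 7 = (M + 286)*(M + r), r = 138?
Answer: -225439/88857 ≈ -2.5371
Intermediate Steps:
C = 1 (C = -1 + 2 = 1)
L(s, b) = b + s (L(s, b) = 1*(s + b) = 1*(b + s) = b + s)
g(M) = -7 + (138 + M)*(286 + M) (g(M) = -7 + (M + 286)*(M + 138) = -7 + (286 + M)*(138 + M) = -7 + (138 + M)*(286 + M))
(408400 + g(L(-7, 14)))/(-172785 - 4929) = (408400 + (39461 + (14 - 7)² + 424*(14 - 7)))/(-172785 - 4929) = (408400 + (39461 + 7² + 424*7))/(-177714) = (408400 + (39461 + 49 + 2968))*(-1/177714) = (408400 + 42478)*(-1/177714) = 450878*(-1/177714) = -225439/88857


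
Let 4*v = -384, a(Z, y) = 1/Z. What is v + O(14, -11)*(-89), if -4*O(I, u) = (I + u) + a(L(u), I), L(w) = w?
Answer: -344/11 ≈ -31.273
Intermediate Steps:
O(I, u) = -I/4 - u/4 - 1/(4*u) (O(I, u) = -((I + u) + 1/u)/4 = -(I + u + 1/u)/4 = -I/4 - u/4 - 1/(4*u))
v = -96 (v = (¼)*(-384) = -96)
v + O(14, -11)*(-89) = -96 + ((¼)*(-1 - 11*(-1*14 - 1*(-11)))/(-11))*(-89) = -96 + ((¼)*(-1/11)*(-1 - 11*(-14 + 11)))*(-89) = -96 + ((¼)*(-1/11)*(-1 - 11*(-3)))*(-89) = -96 + ((¼)*(-1/11)*(-1 + 33))*(-89) = -96 + ((¼)*(-1/11)*32)*(-89) = -96 - 8/11*(-89) = -96 + 712/11 = -344/11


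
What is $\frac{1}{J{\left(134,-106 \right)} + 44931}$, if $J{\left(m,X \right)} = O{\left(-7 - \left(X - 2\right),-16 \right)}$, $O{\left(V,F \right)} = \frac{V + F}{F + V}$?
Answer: $\frac{1}{44932} \approx 2.2256 \cdot 10^{-5}$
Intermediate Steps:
$O{\left(V,F \right)} = 1$ ($O{\left(V,F \right)} = \frac{F + V}{F + V} = 1$)
$J{\left(m,X \right)} = 1$
$\frac{1}{J{\left(134,-106 \right)} + 44931} = \frac{1}{1 + 44931} = \frac{1}{44932}$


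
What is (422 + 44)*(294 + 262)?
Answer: 259096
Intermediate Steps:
(422 + 44)*(294 + 262) = 466*556 = 259096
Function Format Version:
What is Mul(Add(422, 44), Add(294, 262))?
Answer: 259096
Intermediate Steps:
Mul(Add(422, 44), Add(294, 262)) = Mul(466, 556) = 259096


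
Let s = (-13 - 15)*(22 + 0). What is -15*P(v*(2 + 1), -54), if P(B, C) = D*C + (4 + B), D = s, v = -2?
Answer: -498930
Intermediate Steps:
s = -616 (s = -28*22 = -616)
D = -616
P(B, C) = 4 + B - 616*C (P(B, C) = -616*C + (4 + B) = 4 + B - 616*C)
-15*P(v*(2 + 1), -54) = -15*(4 - 2*(2 + 1) - 616*(-54)) = -15*(4 - 2*3 + 33264) = -15*(4 - 6 + 33264) = -15*33262 = -498930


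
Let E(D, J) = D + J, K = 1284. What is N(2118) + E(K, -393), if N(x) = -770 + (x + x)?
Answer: 4357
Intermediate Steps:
N(x) = -770 + 2*x
N(2118) + E(K, -393) = (-770 + 2*2118) + (1284 - 393) = (-770 + 4236) + 891 = 3466 + 891 = 4357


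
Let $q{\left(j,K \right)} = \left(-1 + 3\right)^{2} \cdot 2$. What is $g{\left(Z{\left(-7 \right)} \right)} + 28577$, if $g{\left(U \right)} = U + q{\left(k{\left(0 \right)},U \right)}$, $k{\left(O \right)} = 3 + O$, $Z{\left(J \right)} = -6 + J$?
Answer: $28572$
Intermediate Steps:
$q{\left(j,K \right)} = 8$ ($q{\left(j,K \right)} = 2^{2} \cdot 2 = 4 \cdot 2 = 8$)
$g{\left(U \right)} = 8 + U$ ($g{\left(U \right)} = U + 8 = 8 + U$)
$g{\left(Z{\left(-7 \right)} \right)} + 28577 = \left(8 - 13\right) + 28577 = -5 + 28577 = 28572$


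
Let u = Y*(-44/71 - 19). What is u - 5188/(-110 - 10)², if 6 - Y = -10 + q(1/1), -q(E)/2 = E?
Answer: -90358487/255600 ≈ -353.52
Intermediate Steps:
q(E) = -2*E
Y = 18 (Y = 6 - (-10 - 2/1) = 6 - (-10 - 2*1) = 6 - (-10 - 2) = 6 - 1*(-12) = 6 + 12 = 18)
u = -25074/71 (u = 18*(-44/71 - 19) = 18*(-1393/71) = -25074/71 ≈ -353.15)
u - 5188/(-110 - 10)² = -25074/71 - 5188/(-110 - 10)² = -25074/71 - 5188/((-120)²) = -25074/71 - 5188/14400 = -25074/71 - 5188*1/14400 = -25074/71 - 1297/3600 = -90358487/255600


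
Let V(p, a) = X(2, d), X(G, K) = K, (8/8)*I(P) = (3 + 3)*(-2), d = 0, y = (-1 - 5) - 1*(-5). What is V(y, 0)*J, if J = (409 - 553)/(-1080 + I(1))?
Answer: 0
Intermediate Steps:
y = -1 (y = -6 + 5 = -1)
I(P) = -12 (I(P) = (3 + 3)*(-2) = 6*(-2) = -12)
V(p, a) = 0
J = 12/91 (J = (409 - 553)/(-1080 - 12) = -144/(-1092) = -144*(-1/1092) = 12/91 ≈ 0.13187)
V(y, 0)*J = 0*(12/91) = 0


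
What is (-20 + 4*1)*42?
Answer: -672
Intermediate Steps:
(-20 + 4*1)*42 = (-20 + 4)*42 = -16*42 = -672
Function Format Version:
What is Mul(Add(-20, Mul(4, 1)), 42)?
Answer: -672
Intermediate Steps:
Mul(Add(-20, Mul(4, 1)), 42) = Mul(Add(-20, 4), 42) = Mul(-16, 42) = -672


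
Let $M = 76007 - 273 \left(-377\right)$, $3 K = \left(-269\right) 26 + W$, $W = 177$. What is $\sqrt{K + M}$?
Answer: $\frac{\sqrt{1589901}}{3} \approx 420.3$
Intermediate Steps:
$K = - \frac{6817}{3}$ ($K = \frac{\left(-269\right) 26 + 177}{3} = \frac{-6994 + 177}{3} = \frac{1}{3} \left(-6817\right) = - \frac{6817}{3} \approx -2272.3$)
$M = 178928$ ($M = 76007 - -102921 = 76007 + 102921 = 178928$)
$\sqrt{K + M} = \sqrt{- \frac{6817}{3} + 178928} = \sqrt{\frac{529967}{3}} = \frac{\sqrt{1589901}}{3}$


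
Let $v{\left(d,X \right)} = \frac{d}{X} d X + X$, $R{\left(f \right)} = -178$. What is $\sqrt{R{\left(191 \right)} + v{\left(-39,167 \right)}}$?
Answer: $\sqrt{1510} \approx 38.859$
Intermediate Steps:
$v{\left(d,X \right)} = X + d^{2}$ ($v{\left(d,X \right)} = \frac{d^{2}}{X} X + X = d^{2} + X = X + d^{2}$)
$\sqrt{R{\left(191 \right)} + v{\left(-39,167 \right)}} = \sqrt{-178 + \left(167 + \left(-39\right)^{2}\right)} = \sqrt{-178 + \left(167 + 1521\right)} = \sqrt{-178 + 1688} = \sqrt{1510}$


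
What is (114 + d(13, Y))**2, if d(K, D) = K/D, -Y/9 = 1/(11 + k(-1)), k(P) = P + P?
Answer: 10201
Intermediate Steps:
k(P) = 2*P
Y = -1 (Y = -9/(11 + 2*(-1)) = -9/(11 - 2) = -9/9 = -9*1/9 = -1)
(114 + d(13, Y))**2 = (114 + 13/(-1))**2 = (114 + 13*(-1))**2 = (114 - 13)**2 = 101**2 = 10201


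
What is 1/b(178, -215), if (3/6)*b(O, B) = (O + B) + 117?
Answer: 1/160 ≈ 0.0062500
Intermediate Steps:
b(O, B) = 234 + 2*B + 2*O (b(O, B) = 2*((O + B) + 117) = 2*((B + O) + 117) = 2*(117 + B + O) = 234 + 2*B + 2*O)
1/b(178, -215) = 1/(234 + 2*(-215) + 2*178) = 1/(234 - 430 + 356) = 1/160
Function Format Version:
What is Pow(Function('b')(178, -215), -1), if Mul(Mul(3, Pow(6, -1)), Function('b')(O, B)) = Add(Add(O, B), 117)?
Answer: Rational(1, 160) ≈ 0.0062500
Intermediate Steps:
Function('b')(O, B) = Add(234, Mul(2, B), Mul(2, O)) (Function('b')(O, B) = Mul(2, Add(Add(O, B), 117)) = Mul(2, Add(Add(B, O), 117)) = Mul(2, Add(117, B, O)) = Add(234, Mul(2, B), Mul(2, O)))
Pow(Function('b')(178, -215), -1) = Pow(Add(234, Mul(2, -215), Mul(2, 178)), -1) = Pow(Add(234, -430, 356), -1) = Pow(160, -1) = Rational(1, 160)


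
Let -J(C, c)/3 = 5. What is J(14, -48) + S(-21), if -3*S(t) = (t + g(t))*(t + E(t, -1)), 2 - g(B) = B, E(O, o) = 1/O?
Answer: -61/63 ≈ -0.96825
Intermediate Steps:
J(C, c) = -15 (J(C, c) = -3*5 = -15)
g(B) = 2 - B
S(t) = -2*t/3 - 2/(3*t) (S(t) = -(t + (2 - t))*(t + 1/t)/3 = -2*(t + 1/t)/3 = -(2*t + 2/t)/3 = -2*t/3 - 2/(3*t))
J(14, -48) + S(-21) = -15 + (⅔)*(-1 - 1*(-21)²)/(-21) = -15 + (⅔)*(-1/21)*(-1 - 1*441) = -15 + (⅔)*(-1/21)*(-1 - 441) = -15 + (⅔)*(-1/21)*(-442) = -15 + 884/63 = -61/63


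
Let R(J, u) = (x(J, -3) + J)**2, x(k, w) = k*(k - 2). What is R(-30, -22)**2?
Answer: 748052010000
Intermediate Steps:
x(k, w) = k*(-2 + k)
R(J, u) = (J + J*(-2 + J))**2 (R(J, u) = (J*(-2 + J) + J)**2 = (J + J*(-2 + J))**2)
R(-30, -22)**2 = ((-30)**2*(-1 - 30)**2)**2 = (900*(-31)**2)**2 = (900*961)**2 = 864900**2 = 748052010000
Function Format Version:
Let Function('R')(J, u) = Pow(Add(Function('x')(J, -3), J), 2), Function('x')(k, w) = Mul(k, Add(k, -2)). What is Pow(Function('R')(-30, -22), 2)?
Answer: 748052010000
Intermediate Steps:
Function('x')(k, w) = Mul(k, Add(-2, k))
Function('R')(J, u) = Pow(Add(J, Mul(J, Add(-2, J))), 2) (Function('R')(J, u) = Pow(Add(Mul(J, Add(-2, J)), J), 2) = Pow(Add(J, Mul(J, Add(-2, J))), 2))
Pow(Function('R')(-30, -22), 2) = Pow(Mul(Pow(-30, 2), Pow(Add(-1, -30), 2)), 2) = Pow(Mul(900, Pow(-31, 2)), 2) = Pow(Mul(900, 961), 2) = Pow(864900, 2) = 748052010000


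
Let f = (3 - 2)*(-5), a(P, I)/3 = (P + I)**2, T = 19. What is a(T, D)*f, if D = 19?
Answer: -21660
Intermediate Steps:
a(P, I) = 3*(I + P)**2 (a(P, I) = 3*(P + I)**2 = 3*(I + P)**2)
f = -5 (f = 1*(-5) = -5)
a(T, D)*f = (3*(19 + 19)**2)*(-5) = (3*38**2)*(-5) = (3*1444)*(-5) = 4332*(-5) = -21660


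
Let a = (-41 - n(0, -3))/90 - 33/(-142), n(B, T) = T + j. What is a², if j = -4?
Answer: 863041/40832100 ≈ 0.021136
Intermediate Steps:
n(B, T) = -4 + T (n(B, T) = T - 4 = -4 + T)
a = -929/6390 (a = (-41 - (-4 - 3))/90 - 33/(-142) = (-41 - 1*(-7))*(1/90) - 33*(-1/142) = (-41 + 7)*(1/90) + 33/142 = -34*1/90 + 33/142 = -17/45 + 33/142 = -929/6390 ≈ -0.14538)
a² = (-929/6390)² = 863041/40832100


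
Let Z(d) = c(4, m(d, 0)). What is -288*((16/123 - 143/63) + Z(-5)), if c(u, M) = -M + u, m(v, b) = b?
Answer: -153760/287 ≈ -535.75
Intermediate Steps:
c(u, M) = u - M
Z(d) = 4 (Z(d) = 4 - 1*0 = 4 + 0 = 4)
-288*((16/123 - 143/63) + Z(-5)) = -288*((16/123 - 143/63) + 4) = -288*(-5527/2583 + 4) = -288*4805/2583 = -153760/287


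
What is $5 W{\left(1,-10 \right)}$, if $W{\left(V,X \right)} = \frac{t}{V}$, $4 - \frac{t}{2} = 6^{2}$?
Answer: $-320$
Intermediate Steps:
$t = -64$ ($t = 8 - 2 \cdot 6^{2} = 8 - 72 = -64$)
$W{\left(V,X \right)} = - \frac{64}{V}$
$5 W{\left(1,-10 \right)} = 5 \left(- \frac{64}{1}\right) = 5 \left(\left(-64\right) 1\right) = 5 \left(-64\right) = -320$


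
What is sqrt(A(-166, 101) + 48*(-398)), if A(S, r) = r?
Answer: I*sqrt(19003) ≈ 137.85*I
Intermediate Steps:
sqrt(A(-166, 101) + 48*(-398)) = sqrt(101 + 48*(-398)) = sqrt(101 - 19104) = sqrt(-19003) = I*sqrt(19003)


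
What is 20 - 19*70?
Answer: -1310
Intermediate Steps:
20 - 19*70 = 20 - 1330 = -1310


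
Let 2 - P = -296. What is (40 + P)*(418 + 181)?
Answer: 202462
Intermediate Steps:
P = 298 (P = 2 - 1*(-296) = 2 + 296 = 298)
(40 + P)*(418 + 181) = (40 + 298)*(418 + 181) = 338*599 = 202462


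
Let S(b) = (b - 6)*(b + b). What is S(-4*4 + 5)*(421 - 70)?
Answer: 131274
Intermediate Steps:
S(b) = 2*b*(-6 + b) (S(b) = (-6 + b)*(2*b) = 2*b*(-6 + b))
S(-4*4 + 5)*(421 - 70) = (2*(-4*4 + 5)*(-6 + (-4*4 + 5)))*(421 - 70) = (2*(-16 + 5)*(-6 + (-16 + 5)))*351 = (2*(-11)*(-6 - 11))*351 = (2*(-11)*(-17))*351 = 374*351 = 131274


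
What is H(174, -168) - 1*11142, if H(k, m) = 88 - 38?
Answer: -11092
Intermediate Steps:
H(k, m) = 50
H(174, -168) - 1*11142 = 50 - 1*11142 = 50 - 11142 = -11092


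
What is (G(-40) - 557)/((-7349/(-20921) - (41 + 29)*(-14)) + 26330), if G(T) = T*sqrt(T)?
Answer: -11652997/571359859 - 1673680*I*sqrt(10)/571359859 ≈ -0.020395 - 0.0092632*I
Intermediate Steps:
G(T) = T**(3/2)
(G(-40) - 557)/((-7349/(-20921) - (41 + 29)*(-14)) + 26330) = ((-40)**(3/2) - 557)/((-7349/(-20921) - (41 + 29)*(-14)) + 26330) = (-80*I*sqrt(10) - 557)/((-7349*(-1/20921) - 70*(-14)) + 26330) = (-557 - 80*I*sqrt(10))/((7349/20921 - 1*(-980)) + 26330) = (-557 - 80*I*sqrt(10))/((7349/20921 + 980) + 26330) = (-557 - 80*I*sqrt(10))/(20509929/20921 + 26330) = (-557 - 80*I*sqrt(10))/(571359859/20921) = (-557 - 80*I*sqrt(10))*(20921/571359859) = -11652997/571359859 - 1673680*I*sqrt(10)/571359859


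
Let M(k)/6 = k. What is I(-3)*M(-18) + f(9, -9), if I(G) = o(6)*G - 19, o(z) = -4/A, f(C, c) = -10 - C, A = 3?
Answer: 1601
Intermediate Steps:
M(k) = 6*k
o(z) = -4/3
I(G) = -19 - 4*G/3 (I(G) = -4*G/3 - 19 = -19 - 4*G/3)
I(-3)*M(-18) + f(9, -9) = (-19 - 4/3*(-3))*(6*(-18)) + (-10 - 1*9) = (-19 + 4)*(-108) + (-10 - 9) = -15*(-108) - 19 = 1620 - 19 = 1601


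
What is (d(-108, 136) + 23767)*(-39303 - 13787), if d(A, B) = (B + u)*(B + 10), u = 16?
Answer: -2439963310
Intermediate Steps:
d(A, B) = (10 + B)*(16 + B) (d(A, B) = (B + 16)*(B + 10) = (16 + B)*(10 + B) = (10 + B)*(16 + B))
(d(-108, 136) + 23767)*(-39303 - 13787) = ((160 + 136**2 + 26*136) + 23767)*(-39303 - 13787) = ((160 + 18496 + 3536) + 23767)*(-53090) = (22192 + 23767)*(-53090) = 45959*(-53090) = -2439963310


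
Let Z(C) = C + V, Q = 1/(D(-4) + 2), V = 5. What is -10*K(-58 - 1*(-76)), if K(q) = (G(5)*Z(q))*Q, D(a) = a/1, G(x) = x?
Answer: 575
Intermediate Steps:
D(a) = a (D(a) = a*1 = a)
Q = -½ (Q = 1/(-4 + 2) = 1/(-2) = -½ ≈ -0.50000)
Z(C) = 5 + C (Z(C) = C + 5 = 5 + C)
K(q) = -25/2 - 5*q/2 (K(q) = (5*(5 + q))*(-½) = (25 + 5*q)*(-½) = -25/2 - 5*q/2)
-10*K(-58 - 1*(-76)) = -10*(-25/2 - 5*(-58 - 1*(-76))/2) = -10*(-25/2 - 5*(-58 + 76)/2) = -10*(-25/2 - 5/2*18) = -10*(-25/2 - 45) = -10*(-115/2) = 575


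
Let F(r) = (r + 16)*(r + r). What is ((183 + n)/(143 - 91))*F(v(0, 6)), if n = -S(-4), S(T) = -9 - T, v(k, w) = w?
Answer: 12408/13 ≈ 954.46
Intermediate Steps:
n = 5 (n = -(-9 - 1*(-4)) = -(-9 + 4) = -1*(-5) = 5)
F(r) = 2*r*(16 + r) (F(r) = (16 + r)*(2*r) = 2*r*(16 + r))
((183 + n)/(143 - 91))*F(v(0, 6)) = ((183 + 5)/(143 - 91))*(2*6*(16 + 6)) = (188/52)*(2*6*22) = (188*(1/52))*264 = (47/13)*264 = 12408/13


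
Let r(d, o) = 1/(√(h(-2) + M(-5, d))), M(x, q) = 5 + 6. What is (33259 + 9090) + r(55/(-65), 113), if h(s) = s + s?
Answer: 42349 + √7/7 ≈ 42349.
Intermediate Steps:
M(x, q) = 11
h(s) = 2*s
r(d, o) = √7/7 (r(d, o) = 1/(√(2*(-2) + 11)) = 1/(√(-4 + 11)) = 1/(√7) = √7/7)
(33259 + 9090) + r(55/(-65), 113) = (33259 + 9090) + √7/7 = 42349 + √7/7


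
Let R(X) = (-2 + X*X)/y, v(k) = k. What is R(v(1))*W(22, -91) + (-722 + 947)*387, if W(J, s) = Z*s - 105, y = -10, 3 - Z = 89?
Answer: 878471/10 ≈ 87847.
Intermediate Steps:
Z = -86 (Z = 3 - 1*89 = 3 - 89 = -86)
W(J, s) = -105 - 86*s (W(J, s) = -86*s - 105 = -105 - 86*s)
R(X) = ⅕ - X²/10 (R(X) = (-2 + X*X)/(-10) = (-2 + X²)*(-⅒) = ⅕ - X²/10)
R(v(1))*W(22, -91) + (-722 + 947)*387 = (⅕ - ⅒*1²)*(-105 - 86*(-91)) + (-722 + 947)*387 = (⅕ - ⅒*1)*(-105 + 7826) + 225*387 = (⅕ - ⅒)*7721 + 87075 = (⅒)*7721 + 87075 = 7721/10 + 87075 = 878471/10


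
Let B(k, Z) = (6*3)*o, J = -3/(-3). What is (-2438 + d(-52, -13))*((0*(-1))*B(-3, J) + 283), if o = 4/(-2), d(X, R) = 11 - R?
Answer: -683162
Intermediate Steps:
J = 1 (J = -3*(-1/3) = 1)
o = -2 (o = 4*(-1/2) = -2)
B(k, Z) = -36 (B(k, Z) = (6*3)*(-2) = 18*(-2) = -36)
(-2438 + d(-52, -13))*((0*(-1))*B(-3, J) + 283) = (-2438 + (11 - 1*(-13)))*((0*(-1))*(-36) + 283) = (-2438 + (11 + 13))*(0*(-36) + 283) = (-2438 + 24)*(0 + 283) = -2414*283 = -683162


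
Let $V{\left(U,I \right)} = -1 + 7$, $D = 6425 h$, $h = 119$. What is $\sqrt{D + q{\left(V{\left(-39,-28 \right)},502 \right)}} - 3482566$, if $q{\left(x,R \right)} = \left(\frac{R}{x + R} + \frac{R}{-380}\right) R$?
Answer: $-3482566 + \frac{\sqrt{111270443903295}}{12065} \approx -3.4817 \cdot 10^{6}$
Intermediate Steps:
$D = 764575$ ($D = 6425 \cdot 119 = 764575$)
$V{\left(U,I \right)} = 6$
$q{\left(x,R \right)} = R \left(- \frac{R}{380} + \frac{R}{R + x}\right)$ ($q{\left(x,R \right)} = \left(\frac{R}{R + x} + R \left(- \frac{1}{380}\right)\right) R = \left(\frac{R}{R + x} - \frac{R}{380}\right) R = \left(- \frac{R}{380} + \frac{R}{R + x}\right) R = R \left(- \frac{R}{380} + \frac{R}{R + x}\right)$)
$\sqrt{D + q{\left(V{\left(-39,-28 \right)},502 \right)}} - 3482566 = \sqrt{764575 + \frac{502^{2} \left(380 - 502 - 6\right)}{380 \left(502 + 6\right)}} - 3482566 = \sqrt{764575 + \frac{1}{380} \cdot 252004 \cdot \frac{1}{508} \left(380 - 502 - 6\right)} - 3482566 = \sqrt{764575 + \frac{1}{380} \cdot 252004 \cdot \frac{1}{508} \left(-128\right)} - 3482566 = \sqrt{764575 - \frac{2016032}{12065}} - 3482566 = \sqrt{\frac{9222581343}{12065}} - 3482566 = \frac{\sqrt{111270443903295}}{12065} - 3482566 = -3482566 + \frac{\sqrt{111270443903295}}{12065}$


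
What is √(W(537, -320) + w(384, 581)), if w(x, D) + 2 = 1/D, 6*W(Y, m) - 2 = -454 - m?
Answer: I*√8100883/581 ≈ 4.8988*I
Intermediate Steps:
W(Y, m) = -226/3 - m/6 (W(Y, m) = ⅓ + (-454 - m)/6 = ⅓ + (-227/3 - m/6) = -226/3 - m/6)
w(x, D) = -2 + 1/D
√(W(537, -320) + w(384, 581)) = √((-226/3 - ⅙*(-320)) + (-2 + 1/581)) = √((-226/3 + 160/3) + (-2 + 1/581)) = √(-22 - 1161/581) = √(-13943/581) = I*√8100883/581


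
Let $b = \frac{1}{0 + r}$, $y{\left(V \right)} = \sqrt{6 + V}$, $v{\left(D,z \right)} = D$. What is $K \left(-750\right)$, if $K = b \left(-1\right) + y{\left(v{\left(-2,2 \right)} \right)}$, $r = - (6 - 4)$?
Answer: $-1875$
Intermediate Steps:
$r = -2$ ($r = - (6 - 4) = \left(-1\right) 2 = -2$)
$b = - \frac{1}{2}$ ($b = \frac{1}{0 - 2} = \frac{1}{-2} = - \frac{1}{2} \approx -0.5$)
$K = \frac{5}{2}$ ($K = \left(- \frac{1}{2}\right) \left(-1\right) + \sqrt{6 - 2} = \frac{1}{2} + \sqrt{4} = \frac{1}{2} + 2 = \frac{5}{2} \approx 2.5$)
$K \left(-750\right) = \frac{5}{2} \left(-750\right) = -1875$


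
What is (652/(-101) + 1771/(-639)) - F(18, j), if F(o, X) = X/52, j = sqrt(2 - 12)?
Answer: -595499/64539 - I*sqrt(10)/52 ≈ -9.227 - 0.060813*I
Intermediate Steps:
j = I*sqrt(10) (j = sqrt(-10) = I*sqrt(10) ≈ 3.1623*I)
F(o, X) = X/52 (F(o, X) = X*(1/52) = X/52)
(652/(-101) + 1771/(-639)) - F(18, j) = (652/(-101) + 1771/(-639)) - I*sqrt(10)/52 = (652*(-1/101) + 1771*(-1/639)) - I*sqrt(10)/52 = (-652/101 - 1771/639) - I*sqrt(10)/52 = -595499/64539 - I*sqrt(10)/52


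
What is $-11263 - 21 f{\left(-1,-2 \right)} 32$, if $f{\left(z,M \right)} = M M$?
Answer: $-13951$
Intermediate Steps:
$f{\left(z,M \right)} = M^{2}$
$-11263 - 21 f{\left(-1,-2 \right)} 32 = -11263 - 21 \left(-2\right)^{2} \cdot 32 = -11263 - 21 \cdot 4 \cdot 32 = -11263 - 84 \cdot 32 = -11263 - 2688 = -13951$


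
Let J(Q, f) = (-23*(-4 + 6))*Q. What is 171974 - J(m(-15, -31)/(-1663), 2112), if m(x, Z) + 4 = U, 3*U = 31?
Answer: 857977412/4989 ≈ 1.7197e+5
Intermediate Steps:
U = 31/3 (U = (1/3)*31 = 31/3 ≈ 10.333)
m(x, Z) = 19/3 (m(x, Z) = -4 + 31/3 = 19/3)
J(Q, f) = -46*Q (J(Q, f) = (-23*2)*Q = -46*Q)
171974 - J(m(-15, -31)/(-1663), 2112) = 171974 - (-46)*(19/3)/(-1663) = 171974 - (-46)*(19/3)*(-1/1663) = 171974 - (-46)*(-19)/4989 = 171974 - 1*874/4989 = 171974 - 874/4989 = 857977412/4989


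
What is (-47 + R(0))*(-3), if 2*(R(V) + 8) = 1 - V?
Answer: 327/2 ≈ 163.50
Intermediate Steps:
R(V) = -15/2 - V/2 (R(V) = -8 + (1 - V)/2 = -8 + (½ - V/2) = -15/2 - V/2)
(-47 + R(0))*(-3) = (-47 + (-15/2 - ½*0))*(-3) = (-47 + (-15/2 + 0))*(-3) = (-47 - 15/2)*(-3) = -109/2*(-3) = 327/2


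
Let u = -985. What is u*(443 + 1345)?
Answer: -1761180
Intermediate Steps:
u*(443 + 1345) = -985*(443 + 1345) = -985*1788 = -1761180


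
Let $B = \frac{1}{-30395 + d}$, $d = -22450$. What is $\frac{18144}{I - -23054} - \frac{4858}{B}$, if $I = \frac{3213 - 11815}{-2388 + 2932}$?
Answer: $\frac{94630188507414}{368611} \approx 2.5672 \cdot 10^{8}$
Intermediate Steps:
$B = - \frac{1}{52845}$ ($B = \frac{1}{-30395 - 22450} = \frac{1}{-52845} = - \frac{1}{52845} \approx -1.8923 \cdot 10^{-5}$)
$I = - \frac{253}{16}$ ($I = - \frac{8602}{544} = \left(-8602\right) \frac{1}{544} = - \frac{253}{16} \approx -15.813$)
$\frac{18144}{I - -23054} - \frac{4858}{B} = \frac{18144}{- \frac{253}{16} - -23054} - \frac{4858}{- \frac{1}{52845}} = \frac{18144}{- \frac{253}{16} + 23054} - -256721010 = \frac{18144}{\frac{368611}{16}} + 256721010 = 18144 \cdot \frac{16}{368611} + 256721010 = \frac{290304}{368611} + 256721010 = \frac{94630188507414}{368611}$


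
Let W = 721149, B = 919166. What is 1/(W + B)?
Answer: 1/1640315 ≈ 6.0964e-7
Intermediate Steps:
1/(W + B) = 1/(721149 + 919166) = 1/1640315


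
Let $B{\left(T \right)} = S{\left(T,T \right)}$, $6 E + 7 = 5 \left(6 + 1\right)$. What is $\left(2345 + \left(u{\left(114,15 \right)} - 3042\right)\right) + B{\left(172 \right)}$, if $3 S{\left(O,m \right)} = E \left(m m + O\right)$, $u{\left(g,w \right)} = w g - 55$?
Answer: $\frac{425206}{9} \approx 47245.0$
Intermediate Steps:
$u{\left(g,w \right)} = -55 + g w$ ($u{\left(g,w \right)} = g w - 55 = -55 + g w$)
$E = \frac{14}{3}$ ($E = - \frac{7}{6} + \frac{5 \left(6 + 1\right)}{6} = - \frac{7}{6} + \frac{5 \cdot 7}{6} = - \frac{7}{6} + \frac{1}{6} \cdot 35 = - \frac{7}{6} + \frac{35}{6} = \frac{14}{3} \approx 4.6667$)
$S{\left(O,m \right)} = \frac{14 O}{9} + \frac{14 m^{2}}{9}$ ($S{\left(O,m \right)} = \frac{\frac{14}{3} \left(m m + O\right)}{3} = \frac{\frac{14}{3} \left(m^{2} + O\right)}{3} = \frac{\frac{14}{3} \left(O + m^{2}\right)}{3} = \frac{\frac{14 O}{3} + \frac{14 m^{2}}{3}}{3} = \frac{14 O}{9} + \frac{14 m^{2}}{9}$)
$B{\left(T \right)} = \frac{14 T}{9} + \frac{14 T^{2}}{9}$
$\left(2345 + \left(u{\left(114,15 \right)} - 3042\right)\right) + B{\left(172 \right)} = \left(2345 + \left(\left(-55 + 114 \cdot 15\right) - 3042\right)\right) + \frac{14}{9} \cdot 172 \left(1 + 172\right) = \left(2345 + \left(\left(-55 + 1710\right) - 3042\right)\right) + \frac{14}{9} \cdot 172 \cdot 173 = \left(2345 + \left(1655 - 3042\right)\right) + \frac{416584}{9} = \left(2345 - 1387\right) + \frac{416584}{9} = 958 + \frac{416584}{9} = \frac{425206}{9}$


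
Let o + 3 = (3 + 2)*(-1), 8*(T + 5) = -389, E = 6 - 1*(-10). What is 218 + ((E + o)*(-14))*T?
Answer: 6224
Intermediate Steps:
E = 16 (E = 6 + 10 = 16)
T = -429/8 (T = -5 + (1/8)*(-389) = -5 - 389/8 = -429/8 ≈ -53.625)
o = -8 (o = -3 + (3 + 2)*(-1) = -3 + 5*(-1) = -3 - 5 = -8)
218 + ((E + o)*(-14))*T = 218 + ((16 - 8)*(-14))*(-429/8) = 218 + (8*(-14))*(-429/8) = 218 - 112*(-429/8) = 218 + 6006 = 6224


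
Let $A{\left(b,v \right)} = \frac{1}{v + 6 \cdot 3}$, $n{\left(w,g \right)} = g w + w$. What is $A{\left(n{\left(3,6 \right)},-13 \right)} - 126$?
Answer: $- \frac{629}{5} \approx -125.8$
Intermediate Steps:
$n{\left(w,g \right)} = w + g w$
$A{\left(b,v \right)} = \frac{1}{18 + v}$ ($A{\left(b,v \right)} = \frac{1}{v + 18} = \frac{1}{18 + v}$)
$A{\left(n{\left(3,6 \right)},-13 \right)} - 126 = \frac{1}{18 - 13} - 126 = \frac{1}{5} - 126 = - \frac{629}{5}$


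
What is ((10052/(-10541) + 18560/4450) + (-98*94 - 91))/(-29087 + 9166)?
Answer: 43622909779/93444331145 ≈ 0.46683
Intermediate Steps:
((10052/(-10541) + 18560/4450) + (-98*94 - 91))/(-29087 + 9166) = ((10052*(-1/10541) + 18560*(1/4450)) + (-9212 - 91))/(-19921) = ((-10052/10541 + 1856/445) - 9303)*(-1/19921) = (15090956/4690745 - 9303)*(-1/19921) = -43622909779/4690745*(-1/19921) = 43622909779/93444331145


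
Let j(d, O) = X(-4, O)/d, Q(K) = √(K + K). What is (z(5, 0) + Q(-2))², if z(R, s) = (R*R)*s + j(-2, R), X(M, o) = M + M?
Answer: 12 + 16*I ≈ 12.0 + 16.0*I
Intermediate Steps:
X(M, o) = 2*M
Q(K) = √2*√K (Q(K) = √(2*K) = √2*√K)
j(d, O) = -8/d (j(d, O) = (2*(-4))/d = -8/d)
z(R, s) = 4 + s*R² (z(R, s) = (R*R)*s - 8/(-2) = R²*s - 8*(-½) = s*R² + 4 = 4 + s*R²)
(z(5, 0) + Q(-2))² = ((4 + 0*5²) + √2*√(-2))² = ((4 + 0*25) + √2*(I*√2))² = ((4 + 0) + 2*I)² = (4 + 2*I)²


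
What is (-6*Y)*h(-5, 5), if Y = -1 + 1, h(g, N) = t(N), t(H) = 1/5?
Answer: 0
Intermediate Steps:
t(H) = ⅕
h(g, N) = ⅕
Y = 0
(-6*Y)*h(-5, 5) = -6*0*(⅕) = 0*(⅕) = 0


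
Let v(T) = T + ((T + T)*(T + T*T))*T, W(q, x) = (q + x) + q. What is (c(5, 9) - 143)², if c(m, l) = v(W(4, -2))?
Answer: 8334769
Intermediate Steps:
W(q, x) = x + 2*q
v(T) = T + 2*T²*(T + T²) (v(T) = T + ((2*T)*(T + T²))*T = T + (2*T*(T + T²))*T = T + 2*T²*(T + T²))
c(m, l) = 3030 (c(m, l) = (-2 + 2*4) + 2*(-2 + 2*4)³ + 2*(-2 + 2*4)⁴ = (-2 + 8) + 2*(-2 + 8)³ + 2*(-2 + 8)⁴ = 6 + 2*6³ + 2*6⁴ = 6 + 2*216 + 2*1296 = 6 + 432 + 2592 = 3030)
(c(5, 9) - 143)² = (3030 - 143)² = 2887² = 8334769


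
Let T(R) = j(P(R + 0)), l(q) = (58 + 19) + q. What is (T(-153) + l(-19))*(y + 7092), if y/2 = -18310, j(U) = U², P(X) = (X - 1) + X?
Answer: -2784697096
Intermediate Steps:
P(X) = -1 + 2*X (P(X) = (-1 + X) + X = -1 + 2*X)
l(q) = 77 + q
T(R) = (-1 + 2*R)² (T(R) = (-1 + 2*(R + 0))² = (-1 + 2*R)²)
y = -36620 (y = 2*(-18310) = -36620)
(T(-153) + l(-19))*(y + 7092) = ((-1 + 2*(-153))² + (77 - 19))*(-36620 + 7092) = ((-1 - 306)² + 58)*(-29528) = ((-307)² + 58)*(-29528) = (94249 + 58)*(-29528) = 94307*(-29528) = -2784697096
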